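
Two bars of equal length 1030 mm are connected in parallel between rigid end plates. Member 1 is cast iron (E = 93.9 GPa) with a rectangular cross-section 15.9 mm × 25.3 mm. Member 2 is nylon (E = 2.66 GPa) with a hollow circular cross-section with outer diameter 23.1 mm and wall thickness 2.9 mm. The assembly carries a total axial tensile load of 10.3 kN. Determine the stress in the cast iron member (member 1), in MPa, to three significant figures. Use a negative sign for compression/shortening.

25.3 MPa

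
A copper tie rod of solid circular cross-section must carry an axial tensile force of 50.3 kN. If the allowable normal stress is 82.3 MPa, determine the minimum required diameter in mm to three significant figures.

27.9 mm

Required area A ≥ P/σ_allow = 50300/82.3 = 611.2 mm².
For a solid circular section, d ≥ √(4A/π) = 27.9 mm.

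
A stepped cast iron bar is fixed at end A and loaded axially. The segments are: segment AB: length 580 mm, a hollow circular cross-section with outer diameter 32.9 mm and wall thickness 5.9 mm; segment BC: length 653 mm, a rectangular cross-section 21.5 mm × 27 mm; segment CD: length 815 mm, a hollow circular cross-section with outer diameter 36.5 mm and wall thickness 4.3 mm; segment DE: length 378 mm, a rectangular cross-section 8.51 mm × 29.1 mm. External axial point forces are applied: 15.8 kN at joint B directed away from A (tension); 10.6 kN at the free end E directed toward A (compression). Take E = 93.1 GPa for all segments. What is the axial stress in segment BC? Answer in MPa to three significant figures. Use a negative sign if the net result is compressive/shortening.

-18.3 MPa

Internal axial forces (sectioning from the free end, tension +): N_DE = -10.6 kN, N_CD = -10.6 kN, N_BC = -10.6 kN, N_AB = 5.2 kN.
A_BC = 580.5 mm².
σ_BC = N_BC/A_BC = -10600/580.5 = -18.26 MPa.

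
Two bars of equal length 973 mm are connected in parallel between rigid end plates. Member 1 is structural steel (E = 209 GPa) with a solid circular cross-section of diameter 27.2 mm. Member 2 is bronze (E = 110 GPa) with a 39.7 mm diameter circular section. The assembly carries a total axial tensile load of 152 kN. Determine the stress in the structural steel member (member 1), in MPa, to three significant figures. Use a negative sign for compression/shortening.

A_1 = 581.1 mm².
A_2 = 1238 mm².
Equal strain + equilibrium ⇒ each member carries load in proportion to AE: A₁E₁ = 121400000 N, A₂E₂ = 136200000 N, ΣAE = 257600000 N.
σ₁ = P·E₁/ΣAE = 152000·209000/257600000 = 123.3 MPa.

123 MPa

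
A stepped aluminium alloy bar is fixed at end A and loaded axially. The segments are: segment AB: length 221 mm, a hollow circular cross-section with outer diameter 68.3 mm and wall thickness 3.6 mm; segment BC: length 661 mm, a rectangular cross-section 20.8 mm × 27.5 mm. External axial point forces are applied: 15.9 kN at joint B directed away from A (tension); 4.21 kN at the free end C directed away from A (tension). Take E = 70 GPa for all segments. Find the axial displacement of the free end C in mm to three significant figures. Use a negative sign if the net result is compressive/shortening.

Internal axial forces (sectioning from the free end, tension +): N_BC = 4.21 kN, N_AB = 20.11 kN.
A_AB = 731.7 mm².
A_BC = 572 mm².
δ_AB = 20110·221/(731.7·70000) = 0.08677 mm
δ_BC = 4210·661/(572·70000) = 0.0695 mm
δ = Σδ_i = 0.1563 mm.

0.156 mm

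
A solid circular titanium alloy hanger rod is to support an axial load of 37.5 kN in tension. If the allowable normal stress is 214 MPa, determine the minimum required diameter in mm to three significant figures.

Required area A ≥ P/σ_allow = 37500/214 = 175.2 mm².
For a solid circular section, d ≥ √(4A/π) = 14.94 mm.

14.9 mm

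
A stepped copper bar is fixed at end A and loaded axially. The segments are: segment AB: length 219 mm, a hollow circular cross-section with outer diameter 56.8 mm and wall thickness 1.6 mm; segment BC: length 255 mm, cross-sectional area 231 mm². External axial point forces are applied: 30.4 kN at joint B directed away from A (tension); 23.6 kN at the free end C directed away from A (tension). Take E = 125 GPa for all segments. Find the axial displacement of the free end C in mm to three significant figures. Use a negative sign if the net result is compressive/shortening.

Internal axial forces (sectioning from the free end, tension +): N_BC = 23.6 kN, N_AB = 54 kN.
A_AB = 277.5 mm².
δ_AB = 54000·219/(277.5·125000) = 0.341 mm
δ_BC = 23600·255/(231·125000) = 0.2084 mm
δ = Σδ_i = 0.5494 mm.

0.549 mm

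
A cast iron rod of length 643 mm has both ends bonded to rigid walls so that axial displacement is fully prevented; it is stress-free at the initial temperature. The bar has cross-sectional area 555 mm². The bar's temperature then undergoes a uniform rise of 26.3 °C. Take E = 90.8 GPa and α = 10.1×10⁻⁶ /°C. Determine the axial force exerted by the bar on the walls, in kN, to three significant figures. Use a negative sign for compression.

Free thermal expansion αLΔT = 10.1e-6 · 643 · 26.3 = 0.1708 mm.
The walls impose strain ε = −(0.1708)/643 = -2.6563e-04; σ = Eε = 90800 · -2.6563e-04 = -24.12 MPa.
Wall reaction R = σ·A = -24.12·555 = -13390 N = -13.39 kN.

-13.4 kN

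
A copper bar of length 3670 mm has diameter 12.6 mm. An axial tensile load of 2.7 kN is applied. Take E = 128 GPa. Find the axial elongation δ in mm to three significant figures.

0.621 mm

A = 124.7 mm².
δ_mech = NL/(AE) = 2700·3670/(124.7·128000) = 0.6209 mm.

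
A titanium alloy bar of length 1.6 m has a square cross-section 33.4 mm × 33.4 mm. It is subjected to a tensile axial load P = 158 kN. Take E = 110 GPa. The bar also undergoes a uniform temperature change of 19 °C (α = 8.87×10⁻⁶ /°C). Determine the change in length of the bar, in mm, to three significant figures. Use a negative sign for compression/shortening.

A = 1116 mm².
δ_mech = NL/(AE) = 158000·1600/(1116·110000) = 2.06 mm.
δ_thermal = αLΔT = 8.87e-6·1600·19 = 0.2696 mm.
δ = δ_mech + δ_thermal = 2.33 mm.

2.33 mm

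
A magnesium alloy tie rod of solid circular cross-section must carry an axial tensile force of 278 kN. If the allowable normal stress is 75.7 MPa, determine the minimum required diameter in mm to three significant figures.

68.4 mm

Required area A ≥ P/σ_allow = 278000/75.7 = 3672 mm².
For a solid circular section, d ≥ √(4A/π) = 68.38 mm.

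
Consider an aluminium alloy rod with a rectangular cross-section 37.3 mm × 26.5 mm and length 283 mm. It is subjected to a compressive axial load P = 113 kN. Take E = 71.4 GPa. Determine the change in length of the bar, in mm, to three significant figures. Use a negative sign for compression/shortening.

A = 988.4 mm².
δ_mech = NL/(AE) = -113000·283/(988.4·71400) = -0.4531 mm.

-0.453 mm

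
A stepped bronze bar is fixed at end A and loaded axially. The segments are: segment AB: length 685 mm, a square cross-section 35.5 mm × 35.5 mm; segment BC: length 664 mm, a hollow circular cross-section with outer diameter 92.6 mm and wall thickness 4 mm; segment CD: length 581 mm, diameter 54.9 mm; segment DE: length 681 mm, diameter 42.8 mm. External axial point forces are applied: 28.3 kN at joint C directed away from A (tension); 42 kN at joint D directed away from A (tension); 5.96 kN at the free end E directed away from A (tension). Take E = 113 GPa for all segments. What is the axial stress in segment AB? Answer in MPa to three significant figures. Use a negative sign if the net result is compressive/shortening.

Internal axial forces (sectioning from the free end, tension +): N_DE = 5.96 kN, N_CD = 47.96 kN, N_BC = 76.26 kN, N_AB = 76.26 kN.
A_AB = 1260 mm².
σ_AB = N_AB/A_AB = 76260/1260 = 60.51 MPa.

60.5 MPa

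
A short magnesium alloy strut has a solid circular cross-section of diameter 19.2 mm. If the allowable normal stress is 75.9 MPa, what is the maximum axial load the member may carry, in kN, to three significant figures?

22.0 kN

A = 289.5 mm².
P_max = σ_allow · A = 75.9 · 289.5 = 21980 N = 21.98 kN.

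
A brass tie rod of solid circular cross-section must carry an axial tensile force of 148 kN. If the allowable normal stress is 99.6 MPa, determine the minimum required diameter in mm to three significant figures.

43.5 mm

Required area A ≥ P/σ_allow = 148000/99.6 = 1486 mm².
For a solid circular section, d ≥ √(4A/π) = 43.5 mm.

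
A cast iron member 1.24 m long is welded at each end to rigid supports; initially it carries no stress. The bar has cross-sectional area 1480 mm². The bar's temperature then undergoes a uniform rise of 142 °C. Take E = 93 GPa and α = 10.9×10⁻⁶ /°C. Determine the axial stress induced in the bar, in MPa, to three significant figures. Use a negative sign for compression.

Free thermal expansion αLΔT = 10.9e-6 · 1240 · 142 = 1.919 mm.
The walls impose strain ε = −(1.919)/1240 = -1.5478e-03; σ = Eε = 93000 · -1.5478e-03 = -143.9 MPa.

-144 MPa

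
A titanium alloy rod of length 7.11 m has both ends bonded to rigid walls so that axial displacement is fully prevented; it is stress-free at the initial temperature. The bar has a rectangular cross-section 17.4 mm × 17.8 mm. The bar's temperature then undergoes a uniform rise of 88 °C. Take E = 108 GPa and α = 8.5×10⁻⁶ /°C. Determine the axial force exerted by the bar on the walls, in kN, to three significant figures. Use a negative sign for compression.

-25.0 kN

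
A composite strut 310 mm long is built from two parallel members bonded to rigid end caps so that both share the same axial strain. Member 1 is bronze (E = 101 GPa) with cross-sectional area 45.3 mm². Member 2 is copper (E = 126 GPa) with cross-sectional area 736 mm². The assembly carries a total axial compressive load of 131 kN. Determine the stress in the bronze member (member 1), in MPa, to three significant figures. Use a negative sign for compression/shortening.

Equal strain + equilibrium ⇒ each member carries load in proportion to AE: A₁E₁ = 4575000 N, A₂E₂ = 92740000 N, ΣAE = 97310000 N.
σ₁ = P·E₁/ΣAE = -131000·101000/97310000 = -136 MPa.

-136 MPa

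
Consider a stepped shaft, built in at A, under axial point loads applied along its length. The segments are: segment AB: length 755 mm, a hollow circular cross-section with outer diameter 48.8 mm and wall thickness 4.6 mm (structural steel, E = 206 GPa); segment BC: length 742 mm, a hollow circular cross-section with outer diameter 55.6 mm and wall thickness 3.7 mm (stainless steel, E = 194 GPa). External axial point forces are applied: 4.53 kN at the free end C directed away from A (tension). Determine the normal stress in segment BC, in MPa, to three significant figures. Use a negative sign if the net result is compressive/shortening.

7.51 MPa

Internal axial forces (sectioning from the free end, tension +): N_BC = 4.53 kN, N_AB = 4.53 kN.
A_BC = 603.3 mm².
σ_BC = N_BC/A_BC = 4530/603.3 = 7.509 MPa.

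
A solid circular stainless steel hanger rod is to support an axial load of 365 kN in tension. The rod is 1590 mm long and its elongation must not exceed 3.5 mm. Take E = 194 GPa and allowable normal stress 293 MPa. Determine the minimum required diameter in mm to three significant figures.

Required area A ≥ P/σ_allow = 365000/293 = 1246 mm².
For a solid circular section, d ≥ √(4A/π) = 39.83 mm.
Elongation limit: A ≥ PL/(Eδ_allow) = 365000·1590/(194000·3.5) = 854.7 mm² ⇒ d ≥ 32.99 mm.
The stress limit governs.

39.8 mm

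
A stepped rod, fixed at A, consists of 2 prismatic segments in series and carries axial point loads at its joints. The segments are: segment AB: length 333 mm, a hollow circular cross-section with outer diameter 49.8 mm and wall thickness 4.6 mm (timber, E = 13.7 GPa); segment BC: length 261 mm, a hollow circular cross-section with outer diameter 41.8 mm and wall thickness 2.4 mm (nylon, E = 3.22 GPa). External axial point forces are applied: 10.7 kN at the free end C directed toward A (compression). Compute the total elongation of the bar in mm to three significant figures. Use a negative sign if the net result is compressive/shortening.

-3.32 mm

Internal axial forces (sectioning from the free end, tension +): N_BC = -10.7 kN, N_AB = -10.7 kN.
A_AB = 653.2 mm².
A_BC = 297.1 mm².
δ_AB = -10700·333/(653.2·13700) = -0.3982 mm
δ_BC = -10700·261/(297.1·3220) = -2.92 mm
δ = Σδ_i = -3.318 mm.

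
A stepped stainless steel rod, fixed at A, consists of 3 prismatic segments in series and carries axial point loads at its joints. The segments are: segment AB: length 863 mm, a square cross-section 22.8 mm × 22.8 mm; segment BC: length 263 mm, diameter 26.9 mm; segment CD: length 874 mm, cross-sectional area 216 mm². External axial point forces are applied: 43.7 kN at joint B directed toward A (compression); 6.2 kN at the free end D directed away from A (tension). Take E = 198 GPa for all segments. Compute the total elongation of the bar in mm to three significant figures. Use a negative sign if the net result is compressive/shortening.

Internal axial forces (sectioning from the free end, tension +): N_CD = 6.2 kN, N_BC = 6.2 kN, N_AB = -37.5 kN.
A_AB = 519.8 mm².
A_BC = 568.3 mm².
δ_AB = -37500·863/(519.8·198000) = -0.3144 mm
δ_BC = 6200·263/(568.3·198000) = 0.01449 mm
δ_CD = 6200·874/(216·198000) = 0.1267 mm
δ = Σδ_i = -0.1732 mm.

-0.173 mm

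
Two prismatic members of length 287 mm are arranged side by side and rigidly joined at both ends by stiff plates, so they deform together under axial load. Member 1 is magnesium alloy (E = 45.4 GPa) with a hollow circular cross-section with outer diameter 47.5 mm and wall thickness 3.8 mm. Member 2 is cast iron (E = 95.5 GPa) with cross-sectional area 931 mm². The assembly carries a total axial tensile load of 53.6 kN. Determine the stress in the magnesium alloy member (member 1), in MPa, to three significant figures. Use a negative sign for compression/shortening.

A_1 = 521.7 mm².
Equal strain + equilibrium ⇒ each member carries load in proportion to AE: A₁E₁ = 23680000 N, A₂E₂ = 88910000 N, ΣAE = 112600000 N.
σ₁ = P·E₁/ΣAE = 53600·45400/112600000 = 21.61 MPa.

21.6 MPa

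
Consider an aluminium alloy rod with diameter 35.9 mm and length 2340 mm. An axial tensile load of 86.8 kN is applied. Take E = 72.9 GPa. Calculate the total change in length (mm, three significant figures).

A = 1012 mm².
δ_mech = NL/(AE) = 86800·2340/(1012·72900) = 2.753 mm.

2.75 mm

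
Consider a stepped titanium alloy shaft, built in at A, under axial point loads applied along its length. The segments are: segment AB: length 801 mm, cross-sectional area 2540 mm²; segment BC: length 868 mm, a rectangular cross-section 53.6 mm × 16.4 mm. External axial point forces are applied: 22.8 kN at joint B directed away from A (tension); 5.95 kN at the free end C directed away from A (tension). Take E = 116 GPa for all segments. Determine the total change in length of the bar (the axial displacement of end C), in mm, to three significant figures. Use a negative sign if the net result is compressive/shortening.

0.129 mm

Internal axial forces (sectioning from the free end, tension +): N_BC = 5.95 kN, N_AB = 28.75 kN.
A_BC = 879 mm².
δ_AB = 28750·801/(2540·116000) = 0.07816 mm
δ_BC = 5950·868/(879·116000) = 0.05065 mm
δ = Σδ_i = 0.1288 mm.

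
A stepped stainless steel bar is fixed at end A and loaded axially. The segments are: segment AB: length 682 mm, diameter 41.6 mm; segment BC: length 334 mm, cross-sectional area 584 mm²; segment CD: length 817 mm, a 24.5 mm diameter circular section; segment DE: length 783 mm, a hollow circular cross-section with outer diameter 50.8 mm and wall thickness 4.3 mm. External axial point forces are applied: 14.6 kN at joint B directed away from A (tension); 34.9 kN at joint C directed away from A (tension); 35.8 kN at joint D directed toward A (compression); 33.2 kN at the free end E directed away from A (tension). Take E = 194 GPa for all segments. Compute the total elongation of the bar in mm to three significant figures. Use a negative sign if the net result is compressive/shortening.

Internal axial forces (sectioning from the free end, tension +): N_DE = 33.2 kN, N_CD = -2.6 kN, N_BC = 32.3 kN, N_AB = 46.9 kN.
A_AB = 1359 mm².
A_CD = 471.4 mm².
A_DE = 628.2 mm².
δ_AB = 46900·682/(1359·194000) = 0.1213 mm
δ_BC = 32300·334/(584·194000) = 0.09522 mm
δ_CD = -2600·817/(471.4·194000) = -0.02323 mm
δ_DE = 33200·783/(628.2·194000) = 0.2133 mm
δ = Σδ_i = 0.4066 mm.

0.407 mm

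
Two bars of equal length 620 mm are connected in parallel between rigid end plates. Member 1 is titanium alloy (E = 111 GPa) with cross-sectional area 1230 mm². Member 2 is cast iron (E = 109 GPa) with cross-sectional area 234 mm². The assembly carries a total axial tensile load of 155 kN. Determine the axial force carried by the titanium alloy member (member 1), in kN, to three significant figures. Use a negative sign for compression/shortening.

131 kN

Equal strain + equilibrium ⇒ each member carries load in proportion to AE: A₁E₁ = 136500000 N, A₂E₂ = 25510000 N, ΣAE = 162000000 N.
F₁ = P·A₁E₁/ΣAE = 155000·136500000/162000000 = 130600 N.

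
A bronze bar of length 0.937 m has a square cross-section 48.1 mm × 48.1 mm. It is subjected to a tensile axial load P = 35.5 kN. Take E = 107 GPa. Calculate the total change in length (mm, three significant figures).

A = 2314 mm².
δ_mech = NL/(AE) = 35500·937/(2314·107000) = 0.1344 mm.

0.134 mm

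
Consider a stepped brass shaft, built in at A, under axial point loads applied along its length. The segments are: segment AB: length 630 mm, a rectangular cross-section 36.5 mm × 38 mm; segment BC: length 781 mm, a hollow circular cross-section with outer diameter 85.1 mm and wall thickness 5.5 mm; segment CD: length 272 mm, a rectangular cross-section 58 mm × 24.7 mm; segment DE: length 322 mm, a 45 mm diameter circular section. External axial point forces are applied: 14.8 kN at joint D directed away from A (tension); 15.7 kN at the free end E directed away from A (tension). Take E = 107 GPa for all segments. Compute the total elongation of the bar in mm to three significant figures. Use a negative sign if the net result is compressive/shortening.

0.375 mm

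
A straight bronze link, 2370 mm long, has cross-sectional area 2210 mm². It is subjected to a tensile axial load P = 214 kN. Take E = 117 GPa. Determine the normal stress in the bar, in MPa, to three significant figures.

σ = N/A = 214000/2210 = 96.83 MPa.

96.8 MPa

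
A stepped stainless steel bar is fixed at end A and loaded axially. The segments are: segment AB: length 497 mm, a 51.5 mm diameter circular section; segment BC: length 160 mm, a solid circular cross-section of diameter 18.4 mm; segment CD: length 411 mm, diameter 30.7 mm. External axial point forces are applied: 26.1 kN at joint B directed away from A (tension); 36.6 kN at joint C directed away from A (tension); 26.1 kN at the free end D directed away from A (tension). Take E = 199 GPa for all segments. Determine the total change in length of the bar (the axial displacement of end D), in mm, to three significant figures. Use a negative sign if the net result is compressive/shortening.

0.369 mm

Internal axial forces (sectioning from the free end, tension +): N_CD = 26.1 kN, N_BC = 62.7 kN, N_AB = 88.8 kN.
A_AB = 2083 mm².
A_BC = 265.9 mm².
A_CD = 740.2 mm².
δ_AB = 88800·497/(2083·199000) = 0.1065 mm
δ_BC = 62700·160/(265.9·199000) = 0.1896 mm
δ_CD = 26100·411/(740.2·199000) = 0.07282 mm
δ = Σδ_i = 0.3689 mm.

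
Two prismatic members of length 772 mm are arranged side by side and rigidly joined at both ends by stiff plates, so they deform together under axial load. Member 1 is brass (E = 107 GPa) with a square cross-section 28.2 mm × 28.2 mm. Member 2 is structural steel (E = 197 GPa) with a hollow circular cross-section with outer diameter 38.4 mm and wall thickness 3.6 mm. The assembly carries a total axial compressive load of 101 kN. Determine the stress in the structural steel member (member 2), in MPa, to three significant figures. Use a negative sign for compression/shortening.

-122 MPa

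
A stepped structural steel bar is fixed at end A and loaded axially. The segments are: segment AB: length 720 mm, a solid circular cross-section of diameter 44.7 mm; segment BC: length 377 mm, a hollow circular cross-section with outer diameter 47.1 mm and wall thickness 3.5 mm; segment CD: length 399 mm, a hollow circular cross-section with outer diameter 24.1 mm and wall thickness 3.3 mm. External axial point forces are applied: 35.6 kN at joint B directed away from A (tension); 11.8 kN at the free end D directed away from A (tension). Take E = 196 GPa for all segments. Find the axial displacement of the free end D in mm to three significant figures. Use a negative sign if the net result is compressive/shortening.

Internal axial forces (sectioning from the free end, tension +): N_CD = 11.8 kN, N_BC = 11.8 kN, N_AB = 47.4 kN.
A_AB = 1569 mm².
A_BC = 479.4 mm².
A_CD = 215.6 mm².
δ_AB = 47400·720/(1569·196000) = 0.111 mm
δ_BC = 11800·377/(479.4·196000) = 0.04734 mm
δ_CD = 11800·399/(215.6·196000) = 0.1114 mm
δ = Σδ_i = 0.2697 mm.

0.270 mm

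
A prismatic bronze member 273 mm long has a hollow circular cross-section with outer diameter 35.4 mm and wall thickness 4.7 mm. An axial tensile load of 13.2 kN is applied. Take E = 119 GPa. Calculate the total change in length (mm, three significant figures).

A = 453.3 mm².
δ_mech = NL/(AE) = 13200·273/(453.3·119000) = 0.0668 mm.

0.0668 mm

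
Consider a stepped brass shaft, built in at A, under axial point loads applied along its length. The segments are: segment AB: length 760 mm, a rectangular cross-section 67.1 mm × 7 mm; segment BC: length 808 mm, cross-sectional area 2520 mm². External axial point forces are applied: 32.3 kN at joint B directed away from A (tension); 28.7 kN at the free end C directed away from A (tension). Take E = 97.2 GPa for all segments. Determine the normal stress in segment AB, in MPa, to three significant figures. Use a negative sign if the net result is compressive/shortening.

Internal axial forces (sectioning from the free end, tension +): N_BC = 28.7 kN, N_AB = 61 kN.
A_AB = 469.7 mm².
σ_AB = N_AB/A_AB = 61000/469.7 = 129.9 MPa.

130 MPa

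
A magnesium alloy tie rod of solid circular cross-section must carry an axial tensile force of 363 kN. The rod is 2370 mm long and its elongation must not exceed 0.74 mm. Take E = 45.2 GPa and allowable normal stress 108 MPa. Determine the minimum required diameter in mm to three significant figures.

181 mm

Required area A ≥ P/σ_allow = 363000/108 = 3361 mm².
For a solid circular section, d ≥ √(4A/π) = 65.42 mm.
Elongation limit: A ≥ PL/(Eδ_allow) = 363000·2370/(45200·0.74) = 25720 mm² ⇒ d ≥ 181 mm.
The elongation limit governs.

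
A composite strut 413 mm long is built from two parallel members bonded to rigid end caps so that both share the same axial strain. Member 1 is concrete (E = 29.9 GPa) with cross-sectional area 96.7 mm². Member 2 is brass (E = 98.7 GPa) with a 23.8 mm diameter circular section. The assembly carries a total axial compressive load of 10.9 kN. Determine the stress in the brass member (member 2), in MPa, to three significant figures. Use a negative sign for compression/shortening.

A_2 = 444.9 mm².
Equal strain + equilibrium ⇒ each member carries load in proportion to AE: A₁E₁ = 2891000 N, A₂E₂ = 43910000 N, ΣAE = 46800000 N.
σ₂ = P·E₂/ΣAE = -10900·98700/46800000 = -22.99 MPa.

-23.0 MPa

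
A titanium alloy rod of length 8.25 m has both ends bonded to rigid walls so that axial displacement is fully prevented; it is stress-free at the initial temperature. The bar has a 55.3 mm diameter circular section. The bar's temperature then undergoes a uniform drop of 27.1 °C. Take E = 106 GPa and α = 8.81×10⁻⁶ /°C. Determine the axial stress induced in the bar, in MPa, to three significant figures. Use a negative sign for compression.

Free thermal expansion αLΔT = 8.81e-6 · 8250 · -27.1 = -1.97 mm.
The walls impose strain ε = −(-1.97)/8250 = 2.3875e-04; σ = Eε = 106000 · 2.3875e-04 = 25.31 MPa.

25.3 MPa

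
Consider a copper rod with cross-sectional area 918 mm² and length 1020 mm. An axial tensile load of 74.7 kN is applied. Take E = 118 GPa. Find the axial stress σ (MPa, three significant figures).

σ = N/A = 74700/918 = 81.37 MPa.

81.4 MPa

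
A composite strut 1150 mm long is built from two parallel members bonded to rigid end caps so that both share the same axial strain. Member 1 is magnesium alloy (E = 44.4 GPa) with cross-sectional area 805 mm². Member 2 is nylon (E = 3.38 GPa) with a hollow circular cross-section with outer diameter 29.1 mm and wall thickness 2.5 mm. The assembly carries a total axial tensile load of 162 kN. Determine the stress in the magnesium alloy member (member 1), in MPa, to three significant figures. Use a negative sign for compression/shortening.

A_2 = 208.9 mm².
Equal strain + equilibrium ⇒ each member carries load in proportion to AE: A₁E₁ = 35740000 N, A₂E₂ = 706100 N, ΣAE = 36450000 N.
σ₁ = P·E₁/ΣAE = 162000·44400/36450000 = 197.3 MPa.

197 MPa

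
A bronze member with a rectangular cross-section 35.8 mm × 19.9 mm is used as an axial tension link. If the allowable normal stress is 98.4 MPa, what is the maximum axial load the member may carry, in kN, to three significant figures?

70.1 kN

A = 712.4 mm².
P_max = σ_allow · A = 98.4 · 712.4 = 70100 N = 70.1 kN.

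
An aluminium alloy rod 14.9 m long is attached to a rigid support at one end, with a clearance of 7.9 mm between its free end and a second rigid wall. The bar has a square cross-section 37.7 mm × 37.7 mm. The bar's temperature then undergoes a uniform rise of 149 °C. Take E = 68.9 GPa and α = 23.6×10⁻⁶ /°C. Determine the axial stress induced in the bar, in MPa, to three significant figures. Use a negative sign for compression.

-206 MPa

Free thermal expansion αLΔT = 23.6e-6 · 14900 · 149 = 52.39 mm.
The walls engage after the gap closes; constrained expansion = 52.39 − 7.9 = 44.49 mm.
The walls impose strain ε = −(44.49)/14900 = -2.9862e-03; σ = Eε = 68900 · -2.9862e-03 = -205.7 MPa.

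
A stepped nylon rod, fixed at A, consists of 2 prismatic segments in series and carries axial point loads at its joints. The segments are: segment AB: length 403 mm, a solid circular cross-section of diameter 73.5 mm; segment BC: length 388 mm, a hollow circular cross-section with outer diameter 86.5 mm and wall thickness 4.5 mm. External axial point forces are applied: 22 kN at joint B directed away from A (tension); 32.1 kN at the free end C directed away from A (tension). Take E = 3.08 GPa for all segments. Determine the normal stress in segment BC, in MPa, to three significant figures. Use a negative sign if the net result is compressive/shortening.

27.7 MPa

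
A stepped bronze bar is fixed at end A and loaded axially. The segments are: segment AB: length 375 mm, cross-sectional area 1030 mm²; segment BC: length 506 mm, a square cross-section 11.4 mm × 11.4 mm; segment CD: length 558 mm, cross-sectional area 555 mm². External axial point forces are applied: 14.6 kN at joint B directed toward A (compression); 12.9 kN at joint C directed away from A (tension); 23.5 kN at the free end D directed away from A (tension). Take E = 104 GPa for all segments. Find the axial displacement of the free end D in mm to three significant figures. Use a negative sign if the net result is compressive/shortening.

1.67 mm

Internal axial forces (sectioning from the free end, tension +): N_CD = 23.5 kN, N_BC = 36.4 kN, N_AB = 21.8 kN.
A_BC = 130 mm².
δ_AB = 21800·375/(1030·104000) = 0.07632 mm
δ_BC = 36400·506/(130·104000) = 1.363 mm
δ_CD = 23500·558/(555·104000) = 0.2272 mm
δ = Σδ_i = 1.666 mm.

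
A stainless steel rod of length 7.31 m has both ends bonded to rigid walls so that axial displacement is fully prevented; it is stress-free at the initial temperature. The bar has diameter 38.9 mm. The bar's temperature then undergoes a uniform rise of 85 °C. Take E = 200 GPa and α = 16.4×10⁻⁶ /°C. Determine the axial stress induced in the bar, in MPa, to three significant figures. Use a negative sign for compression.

-279 MPa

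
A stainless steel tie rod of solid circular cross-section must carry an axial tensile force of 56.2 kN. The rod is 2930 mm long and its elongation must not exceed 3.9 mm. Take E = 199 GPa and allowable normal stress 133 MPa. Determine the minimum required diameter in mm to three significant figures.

23.2 mm

Required area A ≥ P/σ_allow = 56200/133 = 422.6 mm².
For a solid circular section, d ≥ √(4A/π) = 23.2 mm.
Elongation limit: A ≥ PL/(Eδ_allow) = 56200·2930/(199000·3.9) = 212.2 mm² ⇒ d ≥ 16.44 mm.
The stress limit governs.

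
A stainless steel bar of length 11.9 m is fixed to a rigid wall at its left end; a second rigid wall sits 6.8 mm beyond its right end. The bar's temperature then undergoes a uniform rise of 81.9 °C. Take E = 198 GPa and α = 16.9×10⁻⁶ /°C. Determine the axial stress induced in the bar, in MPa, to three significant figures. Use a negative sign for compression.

Free thermal expansion αLΔT = 16.9e-6 · 11900 · 81.9 = 16.47 mm.
The walls engage after the gap closes; constrained expansion = 16.47 − 6.8 = 9.671 mm.
The walls impose strain ε = −(9.671)/11900 = -8.1268e-04; σ = Eε = 198000 · -8.1268e-04 = -160.9 MPa.

-161 MPa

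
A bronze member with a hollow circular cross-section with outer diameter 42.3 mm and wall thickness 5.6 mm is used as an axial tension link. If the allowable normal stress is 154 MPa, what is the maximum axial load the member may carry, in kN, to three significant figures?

99.4 kN

A = 645.7 mm².
P_max = σ_allow · A = 154 · 645.7 = 99430 N = 99.43 kN.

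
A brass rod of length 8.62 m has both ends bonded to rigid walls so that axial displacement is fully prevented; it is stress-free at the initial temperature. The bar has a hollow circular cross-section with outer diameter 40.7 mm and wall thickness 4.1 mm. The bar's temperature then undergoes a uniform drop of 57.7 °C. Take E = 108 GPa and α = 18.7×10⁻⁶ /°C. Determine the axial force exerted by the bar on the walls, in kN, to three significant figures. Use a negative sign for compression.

54.9 kN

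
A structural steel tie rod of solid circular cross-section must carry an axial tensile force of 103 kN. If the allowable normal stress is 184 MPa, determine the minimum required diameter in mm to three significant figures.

26.7 mm

Required area A ≥ P/σ_allow = 103000/184 = 559.8 mm².
For a solid circular section, d ≥ √(4A/π) = 26.7 mm.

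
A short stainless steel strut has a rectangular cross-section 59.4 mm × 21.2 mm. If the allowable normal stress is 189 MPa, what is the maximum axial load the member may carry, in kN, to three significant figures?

238 kN

A = 1259 mm².
P_max = σ_allow · A = 189 · 1259 = 238000 N = 238 kN.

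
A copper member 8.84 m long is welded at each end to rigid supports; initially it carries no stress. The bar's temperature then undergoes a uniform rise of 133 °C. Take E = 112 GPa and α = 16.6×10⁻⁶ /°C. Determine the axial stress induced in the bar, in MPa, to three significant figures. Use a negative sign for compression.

-247 MPa

Free thermal expansion αLΔT = 16.6e-6 · 8840 · 133 = 19.52 mm.
The walls impose strain ε = −(19.52)/8840 = -2.2078e-03; σ = Eε = 112000 · -2.2078e-03 = -247.3 MPa.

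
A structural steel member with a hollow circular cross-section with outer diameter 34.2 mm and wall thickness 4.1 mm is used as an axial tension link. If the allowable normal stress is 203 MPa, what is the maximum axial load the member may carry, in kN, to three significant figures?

78.7 kN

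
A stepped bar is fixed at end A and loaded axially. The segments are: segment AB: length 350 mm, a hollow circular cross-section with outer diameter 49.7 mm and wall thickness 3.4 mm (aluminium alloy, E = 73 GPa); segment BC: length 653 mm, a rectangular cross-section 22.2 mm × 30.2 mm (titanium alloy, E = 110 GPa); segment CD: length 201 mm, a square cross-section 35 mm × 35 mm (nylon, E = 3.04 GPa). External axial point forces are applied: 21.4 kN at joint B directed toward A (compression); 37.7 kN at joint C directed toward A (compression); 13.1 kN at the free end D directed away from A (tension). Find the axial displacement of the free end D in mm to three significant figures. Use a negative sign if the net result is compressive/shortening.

0.0433 mm

Internal axial forces (sectioning from the free end, tension +): N_CD = 13.1 kN, N_BC = -24.6 kN, N_AB = -46 kN.
A_AB = 494.5 mm².
A_BC = 670.4 mm².
A_CD = 1225 mm².
δ_AB = -46000·350/(494.5·73000) = -0.446 mm
δ_BC = -24600·653/(670.4·110000) = -0.2178 mm
δ_CD = 13100·201/(1225·3040) = 0.7071 mm
δ = Σδ_i = 0.04329 mm.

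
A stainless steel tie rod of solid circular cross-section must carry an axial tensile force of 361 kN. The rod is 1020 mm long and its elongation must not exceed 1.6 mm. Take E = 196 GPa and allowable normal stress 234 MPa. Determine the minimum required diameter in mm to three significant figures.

44.3 mm

Required area A ≥ P/σ_allow = 361000/234 = 1543 mm².
For a solid circular section, d ≥ √(4A/π) = 44.32 mm.
Elongation limit: A ≥ PL/(Eδ_allow) = 361000·1020/(196000·1.6) = 1174 mm² ⇒ d ≥ 38.67 mm.
The stress limit governs.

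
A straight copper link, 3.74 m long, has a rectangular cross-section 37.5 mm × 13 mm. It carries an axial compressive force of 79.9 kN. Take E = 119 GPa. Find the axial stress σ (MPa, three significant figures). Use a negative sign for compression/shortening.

-164 MPa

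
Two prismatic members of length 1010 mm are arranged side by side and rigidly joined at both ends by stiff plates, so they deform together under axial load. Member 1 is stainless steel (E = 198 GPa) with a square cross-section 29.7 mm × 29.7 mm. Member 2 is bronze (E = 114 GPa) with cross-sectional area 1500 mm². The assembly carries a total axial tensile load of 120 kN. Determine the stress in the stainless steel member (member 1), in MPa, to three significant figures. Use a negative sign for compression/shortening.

68.7 MPa

A_1 = 882.1 mm².
Equal strain + equilibrium ⇒ each member carries load in proportion to AE: A₁E₁ = 174700000 N, A₂E₂ = 171000000 N, ΣAE = 345700000 N.
σ₁ = P·E₁/ΣAE = 120000·198000/345700000 = 68.74 MPa.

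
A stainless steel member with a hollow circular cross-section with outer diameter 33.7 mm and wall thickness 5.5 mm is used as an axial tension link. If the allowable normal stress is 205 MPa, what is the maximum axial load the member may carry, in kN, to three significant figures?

A = 487.3 mm².
P_max = σ_allow · A = 205 · 487.3 = 99890 N = 99.89 kN.

99.9 kN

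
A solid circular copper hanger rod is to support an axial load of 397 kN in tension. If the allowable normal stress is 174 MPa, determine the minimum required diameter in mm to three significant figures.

Required area A ≥ P/σ_allow = 397000/174 = 2282 mm².
For a solid circular section, d ≥ √(4A/π) = 53.9 mm.

53.9 mm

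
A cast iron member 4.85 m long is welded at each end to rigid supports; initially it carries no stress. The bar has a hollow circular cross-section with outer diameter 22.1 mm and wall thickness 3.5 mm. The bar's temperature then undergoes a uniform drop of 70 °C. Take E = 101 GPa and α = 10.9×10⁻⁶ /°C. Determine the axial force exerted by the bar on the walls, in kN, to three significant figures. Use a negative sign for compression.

Free thermal expansion αLΔT = 10.9e-6 · 4850 · -70 = -3.701 mm.
The walls impose strain ε = −(-3.701)/4850 = 7.6300e-04; σ = Eε = 101000 · 7.6300e-04 = 77.06 MPa.
Wall reaction R = σ·A = 77.06·204.5 = 15760 N = 15.76 kN.

15.8 kN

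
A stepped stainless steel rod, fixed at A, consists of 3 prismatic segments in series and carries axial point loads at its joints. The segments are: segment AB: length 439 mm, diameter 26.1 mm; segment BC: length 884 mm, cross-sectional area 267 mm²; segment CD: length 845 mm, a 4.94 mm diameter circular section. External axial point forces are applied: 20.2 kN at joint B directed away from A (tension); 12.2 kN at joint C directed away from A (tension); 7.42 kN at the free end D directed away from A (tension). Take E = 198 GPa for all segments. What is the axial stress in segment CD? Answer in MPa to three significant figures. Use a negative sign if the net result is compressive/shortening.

387 MPa

Internal axial forces (sectioning from the free end, tension +): N_CD = 7.42 kN, N_BC = 19.62 kN, N_AB = 39.82 kN.
A_CD = 19.17 mm².
σ_CD = N_CD/A_CD = 7420/19.17 = 387.1 MPa.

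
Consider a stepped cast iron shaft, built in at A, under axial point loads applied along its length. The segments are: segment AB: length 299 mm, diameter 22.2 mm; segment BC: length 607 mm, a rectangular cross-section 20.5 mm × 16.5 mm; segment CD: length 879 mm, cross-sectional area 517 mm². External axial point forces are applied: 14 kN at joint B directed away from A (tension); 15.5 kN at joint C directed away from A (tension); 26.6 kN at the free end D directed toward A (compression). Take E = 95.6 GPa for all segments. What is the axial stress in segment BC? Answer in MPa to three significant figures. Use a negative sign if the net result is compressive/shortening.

-32.8 MPa

Internal axial forces (sectioning from the free end, tension +): N_CD = -26.6 kN, N_BC = -11.1 kN, N_AB = 2.9 kN.
A_BC = 338.2 mm².
σ_BC = N_BC/A_BC = -11100/338.2 = -32.82 MPa.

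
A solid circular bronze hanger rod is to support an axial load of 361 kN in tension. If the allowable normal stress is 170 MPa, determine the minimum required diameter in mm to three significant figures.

Required area A ≥ P/σ_allow = 361000/170 = 2124 mm².
For a solid circular section, d ≥ √(4A/π) = 52 mm.

52.0 mm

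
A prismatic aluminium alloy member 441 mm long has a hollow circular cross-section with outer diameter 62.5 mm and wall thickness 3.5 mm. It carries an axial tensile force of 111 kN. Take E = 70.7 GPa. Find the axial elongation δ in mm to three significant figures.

1.07 mm

A = 648.7 mm².
δ_mech = NL/(AE) = 111000·441/(648.7·70700) = 1.067 mm.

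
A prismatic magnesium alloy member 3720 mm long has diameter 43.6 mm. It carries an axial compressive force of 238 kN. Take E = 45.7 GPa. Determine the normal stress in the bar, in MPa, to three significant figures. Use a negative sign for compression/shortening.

A = 1493 mm².
σ = N/A = -238000/1493 = -159.4 MPa.

-159 MPa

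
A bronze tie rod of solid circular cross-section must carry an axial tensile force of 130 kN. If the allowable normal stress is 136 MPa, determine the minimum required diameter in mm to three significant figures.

Required area A ≥ P/σ_allow = 130000/136 = 955.9 mm².
For a solid circular section, d ≥ √(4A/π) = 34.89 mm.

34.9 mm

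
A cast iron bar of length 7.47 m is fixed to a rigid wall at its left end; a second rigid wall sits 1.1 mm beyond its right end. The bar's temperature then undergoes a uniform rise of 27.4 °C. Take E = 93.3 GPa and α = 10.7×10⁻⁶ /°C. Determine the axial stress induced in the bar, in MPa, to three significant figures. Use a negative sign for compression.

Free thermal expansion αLΔT = 10.7e-6 · 7470 · 27.4 = 2.19 mm.
The walls engage after the gap closes; constrained expansion = 2.19 − 1.1 = 1.09 mm.
The walls impose strain ε = −(1.09)/7470 = -1.4592e-04; σ = Eε = 93300 · -1.4592e-04 = -13.61 MPa.

-13.6 MPa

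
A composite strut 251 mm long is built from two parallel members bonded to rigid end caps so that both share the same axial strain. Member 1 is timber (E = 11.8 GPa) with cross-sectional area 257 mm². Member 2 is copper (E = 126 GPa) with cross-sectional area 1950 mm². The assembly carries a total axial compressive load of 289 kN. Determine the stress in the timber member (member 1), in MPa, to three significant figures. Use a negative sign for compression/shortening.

-13.7 MPa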